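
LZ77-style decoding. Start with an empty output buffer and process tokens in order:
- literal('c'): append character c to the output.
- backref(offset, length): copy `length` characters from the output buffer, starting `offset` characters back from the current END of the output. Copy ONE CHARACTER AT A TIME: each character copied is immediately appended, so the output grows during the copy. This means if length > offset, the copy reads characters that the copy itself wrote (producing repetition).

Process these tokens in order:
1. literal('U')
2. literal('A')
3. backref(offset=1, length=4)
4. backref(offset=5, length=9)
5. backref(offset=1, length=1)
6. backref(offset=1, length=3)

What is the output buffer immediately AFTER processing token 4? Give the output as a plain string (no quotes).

Answer: UAAAAAAAAAAAAAA

Derivation:
Token 1: literal('U'). Output: "U"
Token 2: literal('A'). Output: "UA"
Token 3: backref(off=1, len=4) (overlapping!). Copied 'AAAA' from pos 1. Output: "UAAAAA"
Token 4: backref(off=5, len=9) (overlapping!). Copied 'AAAAAAAAA' from pos 1. Output: "UAAAAAAAAAAAAAA"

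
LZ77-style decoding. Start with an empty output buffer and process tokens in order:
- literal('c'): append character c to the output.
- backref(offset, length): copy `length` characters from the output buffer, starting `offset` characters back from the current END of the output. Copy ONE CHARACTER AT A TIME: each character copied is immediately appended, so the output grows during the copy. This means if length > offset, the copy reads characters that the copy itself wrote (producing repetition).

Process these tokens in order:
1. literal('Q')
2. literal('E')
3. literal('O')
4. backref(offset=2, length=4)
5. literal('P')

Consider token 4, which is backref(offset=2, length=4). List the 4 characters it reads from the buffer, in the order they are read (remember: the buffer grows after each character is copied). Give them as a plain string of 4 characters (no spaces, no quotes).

Token 1: literal('Q'). Output: "Q"
Token 2: literal('E'). Output: "QE"
Token 3: literal('O'). Output: "QEO"
Token 4: backref(off=2, len=4). Buffer before: "QEO" (len 3)
  byte 1: read out[1]='E', append. Buffer now: "QEOE"
  byte 2: read out[2]='O', append. Buffer now: "QEOEO"
  byte 3: read out[3]='E', append. Buffer now: "QEOEOE"
  byte 4: read out[4]='O', append. Buffer now: "QEOEOEO"

Answer: EOEO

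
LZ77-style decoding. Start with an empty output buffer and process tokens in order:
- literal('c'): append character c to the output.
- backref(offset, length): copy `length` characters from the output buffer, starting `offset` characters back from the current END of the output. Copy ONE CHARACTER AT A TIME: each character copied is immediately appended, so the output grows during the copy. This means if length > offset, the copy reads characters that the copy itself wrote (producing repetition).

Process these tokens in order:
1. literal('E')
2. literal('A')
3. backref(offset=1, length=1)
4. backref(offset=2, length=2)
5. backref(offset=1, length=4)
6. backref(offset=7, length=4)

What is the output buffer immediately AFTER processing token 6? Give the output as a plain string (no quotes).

Answer: EAAAAAAAAAAAA

Derivation:
Token 1: literal('E'). Output: "E"
Token 2: literal('A'). Output: "EA"
Token 3: backref(off=1, len=1). Copied 'A' from pos 1. Output: "EAA"
Token 4: backref(off=2, len=2). Copied 'AA' from pos 1. Output: "EAAAA"
Token 5: backref(off=1, len=4) (overlapping!). Copied 'AAAA' from pos 4. Output: "EAAAAAAAA"
Token 6: backref(off=7, len=4). Copied 'AAAA' from pos 2. Output: "EAAAAAAAAAAAA"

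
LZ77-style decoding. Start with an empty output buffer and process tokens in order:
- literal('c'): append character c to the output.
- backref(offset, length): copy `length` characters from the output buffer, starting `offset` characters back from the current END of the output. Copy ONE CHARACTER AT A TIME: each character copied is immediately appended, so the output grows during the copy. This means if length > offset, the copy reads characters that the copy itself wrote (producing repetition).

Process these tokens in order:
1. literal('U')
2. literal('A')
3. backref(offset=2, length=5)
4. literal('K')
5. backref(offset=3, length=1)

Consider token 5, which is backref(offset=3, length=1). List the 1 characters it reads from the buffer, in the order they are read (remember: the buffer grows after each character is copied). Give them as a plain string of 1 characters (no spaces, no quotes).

Answer: A

Derivation:
Token 1: literal('U'). Output: "U"
Token 2: literal('A'). Output: "UA"
Token 3: backref(off=2, len=5) (overlapping!). Copied 'UAUAU' from pos 0. Output: "UAUAUAU"
Token 4: literal('K'). Output: "UAUAUAUK"
Token 5: backref(off=3, len=1). Buffer before: "UAUAUAUK" (len 8)
  byte 1: read out[5]='A', append. Buffer now: "UAUAUAUKA"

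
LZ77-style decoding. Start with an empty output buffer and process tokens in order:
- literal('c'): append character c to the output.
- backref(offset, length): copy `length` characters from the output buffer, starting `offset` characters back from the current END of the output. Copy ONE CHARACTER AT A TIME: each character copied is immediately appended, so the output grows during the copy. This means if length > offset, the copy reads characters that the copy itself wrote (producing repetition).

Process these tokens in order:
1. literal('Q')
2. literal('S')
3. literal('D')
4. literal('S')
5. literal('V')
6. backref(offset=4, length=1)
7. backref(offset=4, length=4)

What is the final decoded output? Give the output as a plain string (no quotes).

Token 1: literal('Q'). Output: "Q"
Token 2: literal('S'). Output: "QS"
Token 3: literal('D'). Output: "QSD"
Token 4: literal('S'). Output: "QSDS"
Token 5: literal('V'). Output: "QSDSV"
Token 6: backref(off=4, len=1). Copied 'S' from pos 1. Output: "QSDSVS"
Token 7: backref(off=4, len=4). Copied 'DSVS' from pos 2. Output: "QSDSVSDSVS"

Answer: QSDSVSDSVS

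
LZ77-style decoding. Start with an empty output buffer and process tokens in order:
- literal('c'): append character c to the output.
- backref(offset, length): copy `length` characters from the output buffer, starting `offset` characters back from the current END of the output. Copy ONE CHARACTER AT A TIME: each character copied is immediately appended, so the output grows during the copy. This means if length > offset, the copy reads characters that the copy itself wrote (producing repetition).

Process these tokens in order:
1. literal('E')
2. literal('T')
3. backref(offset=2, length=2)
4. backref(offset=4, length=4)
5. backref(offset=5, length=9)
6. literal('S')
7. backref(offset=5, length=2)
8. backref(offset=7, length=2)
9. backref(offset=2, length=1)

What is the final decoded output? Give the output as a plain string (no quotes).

Answer: ETETETETTETETTETESTETET

Derivation:
Token 1: literal('E'). Output: "E"
Token 2: literal('T'). Output: "ET"
Token 3: backref(off=2, len=2). Copied 'ET' from pos 0. Output: "ETET"
Token 4: backref(off=4, len=4). Copied 'ETET' from pos 0. Output: "ETETETET"
Token 5: backref(off=5, len=9) (overlapping!). Copied 'TETETTETE' from pos 3. Output: "ETETETETTETETTETE"
Token 6: literal('S'). Output: "ETETETETTETETTETES"
Token 7: backref(off=5, len=2). Copied 'TE' from pos 13. Output: "ETETETETTETETTETESTE"
Token 8: backref(off=7, len=2). Copied 'TE' from pos 13. Output: "ETETETETTETETTETESTETE"
Token 9: backref(off=2, len=1). Copied 'T' from pos 20. Output: "ETETETETTETETTETESTETET"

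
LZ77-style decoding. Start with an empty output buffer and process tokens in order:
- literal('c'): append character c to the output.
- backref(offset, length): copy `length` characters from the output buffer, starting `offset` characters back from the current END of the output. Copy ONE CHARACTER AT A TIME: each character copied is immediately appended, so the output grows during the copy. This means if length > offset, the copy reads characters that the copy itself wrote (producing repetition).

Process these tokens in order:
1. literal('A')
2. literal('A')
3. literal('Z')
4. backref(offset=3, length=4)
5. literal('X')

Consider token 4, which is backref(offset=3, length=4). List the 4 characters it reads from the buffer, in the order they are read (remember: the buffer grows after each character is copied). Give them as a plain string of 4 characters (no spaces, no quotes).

Token 1: literal('A'). Output: "A"
Token 2: literal('A'). Output: "AA"
Token 3: literal('Z'). Output: "AAZ"
Token 4: backref(off=3, len=4). Buffer before: "AAZ" (len 3)
  byte 1: read out[0]='A', append. Buffer now: "AAZA"
  byte 2: read out[1]='A', append. Buffer now: "AAZAA"
  byte 3: read out[2]='Z', append. Buffer now: "AAZAAZ"
  byte 4: read out[3]='A', append. Buffer now: "AAZAAZA"

Answer: AAZA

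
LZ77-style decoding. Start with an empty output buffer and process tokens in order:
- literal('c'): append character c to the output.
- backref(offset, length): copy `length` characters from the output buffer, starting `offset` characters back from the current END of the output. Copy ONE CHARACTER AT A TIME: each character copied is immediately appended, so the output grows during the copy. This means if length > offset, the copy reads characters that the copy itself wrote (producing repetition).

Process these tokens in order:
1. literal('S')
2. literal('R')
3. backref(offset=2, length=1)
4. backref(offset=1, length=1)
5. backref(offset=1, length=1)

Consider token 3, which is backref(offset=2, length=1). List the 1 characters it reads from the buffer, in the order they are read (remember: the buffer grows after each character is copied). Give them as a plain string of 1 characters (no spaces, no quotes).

Token 1: literal('S'). Output: "S"
Token 2: literal('R'). Output: "SR"
Token 3: backref(off=2, len=1). Buffer before: "SR" (len 2)
  byte 1: read out[0]='S', append. Buffer now: "SRS"

Answer: S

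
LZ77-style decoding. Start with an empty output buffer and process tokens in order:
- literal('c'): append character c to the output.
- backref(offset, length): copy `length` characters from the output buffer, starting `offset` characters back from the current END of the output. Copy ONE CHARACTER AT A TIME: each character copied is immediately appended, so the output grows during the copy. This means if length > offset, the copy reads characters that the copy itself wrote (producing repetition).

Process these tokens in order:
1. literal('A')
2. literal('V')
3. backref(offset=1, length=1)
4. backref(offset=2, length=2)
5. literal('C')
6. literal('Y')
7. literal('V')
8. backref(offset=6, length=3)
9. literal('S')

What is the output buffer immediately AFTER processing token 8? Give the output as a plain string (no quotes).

Token 1: literal('A'). Output: "A"
Token 2: literal('V'). Output: "AV"
Token 3: backref(off=1, len=1). Copied 'V' from pos 1. Output: "AVV"
Token 4: backref(off=2, len=2). Copied 'VV' from pos 1. Output: "AVVVV"
Token 5: literal('C'). Output: "AVVVVC"
Token 6: literal('Y'). Output: "AVVVVCY"
Token 7: literal('V'). Output: "AVVVVCYV"
Token 8: backref(off=6, len=3). Copied 'VVV' from pos 2. Output: "AVVVVCYVVVV"

Answer: AVVVVCYVVVV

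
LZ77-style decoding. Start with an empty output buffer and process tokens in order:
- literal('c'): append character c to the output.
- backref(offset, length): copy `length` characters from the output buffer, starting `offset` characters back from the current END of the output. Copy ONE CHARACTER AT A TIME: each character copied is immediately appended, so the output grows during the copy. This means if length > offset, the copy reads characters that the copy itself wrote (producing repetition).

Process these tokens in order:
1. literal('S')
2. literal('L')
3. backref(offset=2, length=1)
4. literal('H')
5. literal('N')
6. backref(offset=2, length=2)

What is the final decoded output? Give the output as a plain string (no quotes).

Answer: SLSHNHN

Derivation:
Token 1: literal('S'). Output: "S"
Token 2: literal('L'). Output: "SL"
Token 3: backref(off=2, len=1). Copied 'S' from pos 0. Output: "SLS"
Token 4: literal('H'). Output: "SLSH"
Token 5: literal('N'). Output: "SLSHN"
Token 6: backref(off=2, len=2). Copied 'HN' from pos 3. Output: "SLSHNHN"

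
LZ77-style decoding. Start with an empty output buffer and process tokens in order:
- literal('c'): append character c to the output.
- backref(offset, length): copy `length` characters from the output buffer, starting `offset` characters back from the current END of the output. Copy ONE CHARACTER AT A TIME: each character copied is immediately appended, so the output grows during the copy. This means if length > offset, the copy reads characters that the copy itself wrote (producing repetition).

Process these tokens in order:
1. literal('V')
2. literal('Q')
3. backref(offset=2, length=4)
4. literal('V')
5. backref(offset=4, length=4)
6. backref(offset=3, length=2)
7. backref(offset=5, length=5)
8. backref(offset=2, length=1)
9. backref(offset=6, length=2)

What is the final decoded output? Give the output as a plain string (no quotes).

Answer: VQVQVQVQVQVVQVQVVQVVQ

Derivation:
Token 1: literal('V'). Output: "V"
Token 2: literal('Q'). Output: "VQ"
Token 3: backref(off=2, len=4) (overlapping!). Copied 'VQVQ' from pos 0. Output: "VQVQVQ"
Token 4: literal('V'). Output: "VQVQVQV"
Token 5: backref(off=4, len=4). Copied 'QVQV' from pos 3. Output: "VQVQVQVQVQV"
Token 6: backref(off=3, len=2). Copied 'VQ' from pos 8. Output: "VQVQVQVQVQVVQ"
Token 7: backref(off=5, len=5). Copied 'VQVVQ' from pos 8. Output: "VQVQVQVQVQVVQVQVVQ"
Token 8: backref(off=2, len=1). Copied 'V' from pos 16. Output: "VQVQVQVQVQVVQVQVVQV"
Token 9: backref(off=6, len=2). Copied 'VQ' from pos 13. Output: "VQVQVQVQVQVVQVQVVQVVQ"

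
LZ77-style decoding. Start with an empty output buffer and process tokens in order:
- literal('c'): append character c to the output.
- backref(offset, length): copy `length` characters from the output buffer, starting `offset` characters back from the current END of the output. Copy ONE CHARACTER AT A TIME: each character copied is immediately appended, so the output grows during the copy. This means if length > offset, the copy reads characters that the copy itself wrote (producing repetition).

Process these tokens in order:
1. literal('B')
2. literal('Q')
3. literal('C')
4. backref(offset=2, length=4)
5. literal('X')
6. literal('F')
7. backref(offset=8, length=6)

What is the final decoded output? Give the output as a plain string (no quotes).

Answer: BQCQCQCXFQCQCQC

Derivation:
Token 1: literal('B'). Output: "B"
Token 2: literal('Q'). Output: "BQ"
Token 3: literal('C'). Output: "BQC"
Token 4: backref(off=2, len=4) (overlapping!). Copied 'QCQC' from pos 1. Output: "BQCQCQC"
Token 5: literal('X'). Output: "BQCQCQCX"
Token 6: literal('F'). Output: "BQCQCQCXF"
Token 7: backref(off=8, len=6). Copied 'QCQCQC' from pos 1. Output: "BQCQCQCXFQCQCQC"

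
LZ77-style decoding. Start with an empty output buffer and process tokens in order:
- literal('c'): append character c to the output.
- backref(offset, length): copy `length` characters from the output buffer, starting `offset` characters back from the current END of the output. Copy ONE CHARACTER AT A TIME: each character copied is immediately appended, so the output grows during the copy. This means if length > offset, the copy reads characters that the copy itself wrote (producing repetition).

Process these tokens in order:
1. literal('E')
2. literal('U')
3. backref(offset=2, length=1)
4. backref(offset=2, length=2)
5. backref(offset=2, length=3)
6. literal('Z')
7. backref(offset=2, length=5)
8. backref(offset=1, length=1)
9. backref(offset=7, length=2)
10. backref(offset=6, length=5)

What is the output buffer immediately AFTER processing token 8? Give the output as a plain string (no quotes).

Answer: EUEUEUEUZUZUZUU

Derivation:
Token 1: literal('E'). Output: "E"
Token 2: literal('U'). Output: "EU"
Token 3: backref(off=2, len=1). Copied 'E' from pos 0. Output: "EUE"
Token 4: backref(off=2, len=2). Copied 'UE' from pos 1. Output: "EUEUE"
Token 5: backref(off=2, len=3) (overlapping!). Copied 'UEU' from pos 3. Output: "EUEUEUEU"
Token 6: literal('Z'). Output: "EUEUEUEUZ"
Token 7: backref(off=2, len=5) (overlapping!). Copied 'UZUZU' from pos 7. Output: "EUEUEUEUZUZUZU"
Token 8: backref(off=1, len=1). Copied 'U' from pos 13. Output: "EUEUEUEUZUZUZUU"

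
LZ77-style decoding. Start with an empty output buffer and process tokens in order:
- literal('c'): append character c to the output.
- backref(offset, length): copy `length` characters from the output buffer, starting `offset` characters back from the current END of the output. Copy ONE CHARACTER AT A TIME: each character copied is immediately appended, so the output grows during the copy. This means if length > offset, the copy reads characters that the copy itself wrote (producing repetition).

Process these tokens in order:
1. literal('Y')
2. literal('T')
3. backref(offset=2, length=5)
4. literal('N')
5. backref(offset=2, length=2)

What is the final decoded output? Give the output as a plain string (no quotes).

Token 1: literal('Y'). Output: "Y"
Token 2: literal('T'). Output: "YT"
Token 3: backref(off=2, len=5) (overlapping!). Copied 'YTYTY' from pos 0. Output: "YTYTYTY"
Token 4: literal('N'). Output: "YTYTYTYN"
Token 5: backref(off=2, len=2). Copied 'YN' from pos 6. Output: "YTYTYTYNYN"

Answer: YTYTYTYNYN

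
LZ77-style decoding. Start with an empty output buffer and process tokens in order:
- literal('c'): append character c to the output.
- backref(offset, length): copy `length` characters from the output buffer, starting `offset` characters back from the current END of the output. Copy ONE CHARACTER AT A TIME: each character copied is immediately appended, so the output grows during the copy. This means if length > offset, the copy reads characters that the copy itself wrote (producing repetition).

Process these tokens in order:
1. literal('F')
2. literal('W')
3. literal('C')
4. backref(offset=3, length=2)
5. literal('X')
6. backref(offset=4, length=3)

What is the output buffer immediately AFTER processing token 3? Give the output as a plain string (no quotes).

Answer: FWC

Derivation:
Token 1: literal('F'). Output: "F"
Token 2: literal('W'). Output: "FW"
Token 3: literal('C'). Output: "FWC"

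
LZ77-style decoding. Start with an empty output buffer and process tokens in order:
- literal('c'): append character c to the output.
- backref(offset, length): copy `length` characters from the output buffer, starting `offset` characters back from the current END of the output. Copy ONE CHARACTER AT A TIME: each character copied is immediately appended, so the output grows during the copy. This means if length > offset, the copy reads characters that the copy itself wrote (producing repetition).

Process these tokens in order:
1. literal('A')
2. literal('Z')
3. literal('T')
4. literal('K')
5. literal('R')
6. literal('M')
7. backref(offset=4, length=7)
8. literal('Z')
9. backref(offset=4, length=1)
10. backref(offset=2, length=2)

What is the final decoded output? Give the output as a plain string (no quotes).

Answer: AZTKRMTKRMTKRZTZT

Derivation:
Token 1: literal('A'). Output: "A"
Token 2: literal('Z'). Output: "AZ"
Token 3: literal('T'). Output: "AZT"
Token 4: literal('K'). Output: "AZTK"
Token 5: literal('R'). Output: "AZTKR"
Token 6: literal('M'). Output: "AZTKRM"
Token 7: backref(off=4, len=7) (overlapping!). Copied 'TKRMTKR' from pos 2. Output: "AZTKRMTKRMTKR"
Token 8: literal('Z'). Output: "AZTKRMTKRMTKRZ"
Token 9: backref(off=4, len=1). Copied 'T' from pos 10. Output: "AZTKRMTKRMTKRZT"
Token 10: backref(off=2, len=2). Copied 'ZT' from pos 13. Output: "AZTKRMTKRMTKRZTZT"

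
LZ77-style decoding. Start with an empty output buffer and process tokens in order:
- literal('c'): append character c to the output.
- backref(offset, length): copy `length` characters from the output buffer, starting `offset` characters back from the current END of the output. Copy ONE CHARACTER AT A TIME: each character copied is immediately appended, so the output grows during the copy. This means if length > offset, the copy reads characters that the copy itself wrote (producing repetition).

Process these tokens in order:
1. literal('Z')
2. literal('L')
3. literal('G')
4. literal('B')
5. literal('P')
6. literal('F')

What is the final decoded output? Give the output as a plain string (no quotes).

Answer: ZLGBPF

Derivation:
Token 1: literal('Z'). Output: "Z"
Token 2: literal('L'). Output: "ZL"
Token 3: literal('G'). Output: "ZLG"
Token 4: literal('B'). Output: "ZLGB"
Token 5: literal('P'). Output: "ZLGBP"
Token 6: literal('F'). Output: "ZLGBPF"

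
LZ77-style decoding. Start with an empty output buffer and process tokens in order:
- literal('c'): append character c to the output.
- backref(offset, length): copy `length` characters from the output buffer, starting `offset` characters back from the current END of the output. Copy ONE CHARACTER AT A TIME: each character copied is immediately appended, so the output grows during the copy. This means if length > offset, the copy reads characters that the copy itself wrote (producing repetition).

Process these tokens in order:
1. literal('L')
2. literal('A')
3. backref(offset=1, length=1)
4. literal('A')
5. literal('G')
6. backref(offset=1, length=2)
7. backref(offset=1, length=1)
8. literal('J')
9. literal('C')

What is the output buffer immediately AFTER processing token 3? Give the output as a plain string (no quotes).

Answer: LAA

Derivation:
Token 1: literal('L'). Output: "L"
Token 2: literal('A'). Output: "LA"
Token 3: backref(off=1, len=1). Copied 'A' from pos 1. Output: "LAA"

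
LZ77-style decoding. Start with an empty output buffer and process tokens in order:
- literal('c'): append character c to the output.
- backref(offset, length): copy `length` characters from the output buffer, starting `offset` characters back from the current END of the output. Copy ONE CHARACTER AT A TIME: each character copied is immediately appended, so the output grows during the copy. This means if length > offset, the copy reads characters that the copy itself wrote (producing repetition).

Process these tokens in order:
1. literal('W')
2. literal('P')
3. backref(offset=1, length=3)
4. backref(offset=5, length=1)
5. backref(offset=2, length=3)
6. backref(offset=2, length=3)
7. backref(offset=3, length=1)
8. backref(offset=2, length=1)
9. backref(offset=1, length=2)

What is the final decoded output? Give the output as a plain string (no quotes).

Token 1: literal('W'). Output: "W"
Token 2: literal('P'). Output: "WP"
Token 3: backref(off=1, len=3) (overlapping!). Copied 'PPP' from pos 1. Output: "WPPPP"
Token 4: backref(off=5, len=1). Copied 'W' from pos 0. Output: "WPPPPW"
Token 5: backref(off=2, len=3) (overlapping!). Copied 'PWP' from pos 4. Output: "WPPPPWPWP"
Token 6: backref(off=2, len=3) (overlapping!). Copied 'WPW' from pos 7. Output: "WPPPPWPWPWPW"
Token 7: backref(off=3, len=1). Copied 'W' from pos 9. Output: "WPPPPWPWPWPWW"
Token 8: backref(off=2, len=1). Copied 'W' from pos 11. Output: "WPPPPWPWPWPWWW"
Token 9: backref(off=1, len=2) (overlapping!). Copied 'WW' from pos 13. Output: "WPPPPWPWPWPWWWWW"

Answer: WPPPPWPWPWPWWWWW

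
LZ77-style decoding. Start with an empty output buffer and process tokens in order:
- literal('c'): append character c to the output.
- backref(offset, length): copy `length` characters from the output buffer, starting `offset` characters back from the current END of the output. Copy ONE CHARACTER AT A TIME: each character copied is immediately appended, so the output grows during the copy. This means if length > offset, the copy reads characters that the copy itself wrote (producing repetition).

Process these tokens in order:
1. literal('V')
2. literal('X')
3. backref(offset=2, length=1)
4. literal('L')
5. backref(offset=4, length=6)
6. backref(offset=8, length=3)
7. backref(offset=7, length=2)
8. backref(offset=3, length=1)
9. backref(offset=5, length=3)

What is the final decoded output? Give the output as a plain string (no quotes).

Token 1: literal('V'). Output: "V"
Token 2: literal('X'). Output: "VX"
Token 3: backref(off=2, len=1). Copied 'V' from pos 0. Output: "VXV"
Token 4: literal('L'). Output: "VXVL"
Token 5: backref(off=4, len=6) (overlapping!). Copied 'VXVLVX' from pos 0. Output: "VXVLVXVLVX"
Token 6: backref(off=8, len=3). Copied 'VLV' from pos 2. Output: "VXVLVXVLVXVLV"
Token 7: backref(off=7, len=2). Copied 'VL' from pos 6. Output: "VXVLVXVLVXVLVVL"
Token 8: backref(off=3, len=1). Copied 'V' from pos 12. Output: "VXVLVXVLVXVLVVLV"
Token 9: backref(off=5, len=3). Copied 'LVV' from pos 11. Output: "VXVLVXVLVXVLVVLVLVV"

Answer: VXVLVXVLVXVLVVLVLVV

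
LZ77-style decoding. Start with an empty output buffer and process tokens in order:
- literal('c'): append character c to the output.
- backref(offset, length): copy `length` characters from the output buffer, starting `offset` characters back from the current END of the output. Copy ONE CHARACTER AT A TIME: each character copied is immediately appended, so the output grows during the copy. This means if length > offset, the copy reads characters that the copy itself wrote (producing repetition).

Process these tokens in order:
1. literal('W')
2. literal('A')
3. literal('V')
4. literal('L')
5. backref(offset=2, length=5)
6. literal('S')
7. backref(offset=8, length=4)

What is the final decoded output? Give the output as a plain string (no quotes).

Token 1: literal('W'). Output: "W"
Token 2: literal('A'). Output: "WA"
Token 3: literal('V'). Output: "WAV"
Token 4: literal('L'). Output: "WAVL"
Token 5: backref(off=2, len=5) (overlapping!). Copied 'VLVLV' from pos 2. Output: "WAVLVLVLV"
Token 6: literal('S'). Output: "WAVLVLVLVS"
Token 7: backref(off=8, len=4). Copied 'VLVL' from pos 2. Output: "WAVLVLVLVSVLVL"

Answer: WAVLVLVLVSVLVL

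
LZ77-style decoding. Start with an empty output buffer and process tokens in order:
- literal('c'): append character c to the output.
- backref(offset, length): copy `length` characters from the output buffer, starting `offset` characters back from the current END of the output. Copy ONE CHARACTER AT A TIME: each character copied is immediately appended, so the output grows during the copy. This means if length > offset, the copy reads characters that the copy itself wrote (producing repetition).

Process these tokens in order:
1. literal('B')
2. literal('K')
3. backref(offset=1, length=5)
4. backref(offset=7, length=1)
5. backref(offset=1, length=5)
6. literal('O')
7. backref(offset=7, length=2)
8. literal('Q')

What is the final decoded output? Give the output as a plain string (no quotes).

Answer: BKKKKKKBBBBBBOBBQ

Derivation:
Token 1: literal('B'). Output: "B"
Token 2: literal('K'). Output: "BK"
Token 3: backref(off=1, len=5) (overlapping!). Copied 'KKKKK' from pos 1. Output: "BKKKKKK"
Token 4: backref(off=7, len=1). Copied 'B' from pos 0. Output: "BKKKKKKB"
Token 5: backref(off=1, len=5) (overlapping!). Copied 'BBBBB' from pos 7. Output: "BKKKKKKBBBBBB"
Token 6: literal('O'). Output: "BKKKKKKBBBBBBO"
Token 7: backref(off=7, len=2). Copied 'BB' from pos 7. Output: "BKKKKKKBBBBBBOBB"
Token 8: literal('Q'). Output: "BKKKKKKBBBBBBOBBQ"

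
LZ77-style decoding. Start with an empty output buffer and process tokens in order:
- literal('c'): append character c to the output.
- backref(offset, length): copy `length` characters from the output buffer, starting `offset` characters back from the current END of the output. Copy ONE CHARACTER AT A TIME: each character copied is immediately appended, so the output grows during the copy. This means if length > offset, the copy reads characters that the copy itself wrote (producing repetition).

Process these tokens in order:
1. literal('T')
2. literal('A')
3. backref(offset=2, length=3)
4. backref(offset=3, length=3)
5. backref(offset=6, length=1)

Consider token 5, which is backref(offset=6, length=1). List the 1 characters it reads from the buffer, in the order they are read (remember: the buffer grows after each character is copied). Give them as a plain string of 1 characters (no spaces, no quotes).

Token 1: literal('T'). Output: "T"
Token 2: literal('A'). Output: "TA"
Token 3: backref(off=2, len=3) (overlapping!). Copied 'TAT' from pos 0. Output: "TATAT"
Token 4: backref(off=3, len=3). Copied 'TAT' from pos 2. Output: "TATATTAT"
Token 5: backref(off=6, len=1). Buffer before: "TATATTAT" (len 8)
  byte 1: read out[2]='T', append. Buffer now: "TATATTATT"

Answer: T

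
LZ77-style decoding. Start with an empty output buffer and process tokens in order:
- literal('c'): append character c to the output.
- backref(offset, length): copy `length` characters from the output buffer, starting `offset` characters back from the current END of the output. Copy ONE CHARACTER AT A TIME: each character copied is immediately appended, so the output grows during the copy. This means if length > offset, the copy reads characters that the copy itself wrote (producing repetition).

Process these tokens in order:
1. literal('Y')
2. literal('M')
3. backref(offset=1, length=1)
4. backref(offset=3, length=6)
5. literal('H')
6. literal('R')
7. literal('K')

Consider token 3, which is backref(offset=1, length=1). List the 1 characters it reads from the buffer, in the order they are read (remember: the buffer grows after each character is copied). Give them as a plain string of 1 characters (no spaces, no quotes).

Token 1: literal('Y'). Output: "Y"
Token 2: literal('M'). Output: "YM"
Token 3: backref(off=1, len=1). Buffer before: "YM" (len 2)
  byte 1: read out[1]='M', append. Buffer now: "YMM"

Answer: M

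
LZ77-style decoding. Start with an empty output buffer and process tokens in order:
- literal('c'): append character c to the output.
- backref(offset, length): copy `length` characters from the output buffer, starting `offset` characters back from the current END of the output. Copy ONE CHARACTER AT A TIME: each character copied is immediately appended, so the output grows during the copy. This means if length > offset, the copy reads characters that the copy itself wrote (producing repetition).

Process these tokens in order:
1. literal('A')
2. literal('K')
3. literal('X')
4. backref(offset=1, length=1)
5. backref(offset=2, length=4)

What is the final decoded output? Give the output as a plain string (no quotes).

Token 1: literal('A'). Output: "A"
Token 2: literal('K'). Output: "AK"
Token 3: literal('X'). Output: "AKX"
Token 4: backref(off=1, len=1). Copied 'X' from pos 2. Output: "AKXX"
Token 5: backref(off=2, len=4) (overlapping!). Copied 'XXXX' from pos 2. Output: "AKXXXXXX"

Answer: AKXXXXXX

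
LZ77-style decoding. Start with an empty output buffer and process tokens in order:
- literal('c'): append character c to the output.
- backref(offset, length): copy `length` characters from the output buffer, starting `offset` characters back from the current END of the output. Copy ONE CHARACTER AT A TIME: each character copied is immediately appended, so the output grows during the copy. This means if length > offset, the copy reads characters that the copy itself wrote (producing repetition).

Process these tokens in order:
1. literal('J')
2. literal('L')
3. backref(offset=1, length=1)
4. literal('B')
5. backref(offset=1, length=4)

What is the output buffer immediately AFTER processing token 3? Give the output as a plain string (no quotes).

Answer: JLL

Derivation:
Token 1: literal('J'). Output: "J"
Token 2: literal('L'). Output: "JL"
Token 3: backref(off=1, len=1). Copied 'L' from pos 1. Output: "JLL"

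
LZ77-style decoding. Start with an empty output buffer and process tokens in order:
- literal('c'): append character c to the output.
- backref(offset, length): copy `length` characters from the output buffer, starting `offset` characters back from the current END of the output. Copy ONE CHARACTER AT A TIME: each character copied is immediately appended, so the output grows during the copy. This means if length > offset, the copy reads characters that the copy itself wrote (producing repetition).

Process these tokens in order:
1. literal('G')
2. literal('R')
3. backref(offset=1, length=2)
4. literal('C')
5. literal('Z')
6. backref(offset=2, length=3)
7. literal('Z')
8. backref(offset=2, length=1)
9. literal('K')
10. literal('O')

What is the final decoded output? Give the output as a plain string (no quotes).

Answer: GRRRCZCZCZCKO

Derivation:
Token 1: literal('G'). Output: "G"
Token 2: literal('R'). Output: "GR"
Token 3: backref(off=1, len=2) (overlapping!). Copied 'RR' from pos 1. Output: "GRRR"
Token 4: literal('C'). Output: "GRRRC"
Token 5: literal('Z'). Output: "GRRRCZ"
Token 6: backref(off=2, len=3) (overlapping!). Copied 'CZC' from pos 4. Output: "GRRRCZCZC"
Token 7: literal('Z'). Output: "GRRRCZCZCZ"
Token 8: backref(off=2, len=1). Copied 'C' from pos 8. Output: "GRRRCZCZCZC"
Token 9: literal('K'). Output: "GRRRCZCZCZCK"
Token 10: literal('O'). Output: "GRRRCZCZCZCKO"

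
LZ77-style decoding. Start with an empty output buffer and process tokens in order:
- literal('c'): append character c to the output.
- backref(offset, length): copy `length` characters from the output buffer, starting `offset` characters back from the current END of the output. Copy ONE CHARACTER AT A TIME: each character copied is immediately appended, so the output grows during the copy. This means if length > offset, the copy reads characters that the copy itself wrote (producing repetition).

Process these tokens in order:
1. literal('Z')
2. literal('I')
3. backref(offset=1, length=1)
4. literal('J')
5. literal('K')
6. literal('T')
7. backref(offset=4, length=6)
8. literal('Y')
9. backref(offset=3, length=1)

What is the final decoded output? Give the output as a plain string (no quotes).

Answer: ZIIJKTIJKTIJYI

Derivation:
Token 1: literal('Z'). Output: "Z"
Token 2: literal('I'). Output: "ZI"
Token 3: backref(off=1, len=1). Copied 'I' from pos 1. Output: "ZII"
Token 4: literal('J'). Output: "ZIIJ"
Token 5: literal('K'). Output: "ZIIJK"
Token 6: literal('T'). Output: "ZIIJKT"
Token 7: backref(off=4, len=6) (overlapping!). Copied 'IJKTIJ' from pos 2. Output: "ZIIJKTIJKTIJ"
Token 8: literal('Y'). Output: "ZIIJKTIJKTIJY"
Token 9: backref(off=3, len=1). Copied 'I' from pos 10. Output: "ZIIJKTIJKTIJYI"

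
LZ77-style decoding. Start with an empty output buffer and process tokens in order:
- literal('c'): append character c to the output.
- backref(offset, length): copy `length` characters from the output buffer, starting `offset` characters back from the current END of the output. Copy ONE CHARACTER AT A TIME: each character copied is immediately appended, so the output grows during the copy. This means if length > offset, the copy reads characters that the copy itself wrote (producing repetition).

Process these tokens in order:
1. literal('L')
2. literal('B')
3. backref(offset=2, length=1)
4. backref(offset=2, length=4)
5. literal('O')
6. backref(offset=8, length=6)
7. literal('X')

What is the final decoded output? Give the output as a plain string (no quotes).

Token 1: literal('L'). Output: "L"
Token 2: literal('B'). Output: "LB"
Token 3: backref(off=2, len=1). Copied 'L' from pos 0. Output: "LBL"
Token 4: backref(off=2, len=4) (overlapping!). Copied 'BLBL' from pos 1. Output: "LBLBLBL"
Token 5: literal('O'). Output: "LBLBLBLO"
Token 6: backref(off=8, len=6). Copied 'LBLBLB' from pos 0. Output: "LBLBLBLOLBLBLB"
Token 7: literal('X'). Output: "LBLBLBLOLBLBLBX"

Answer: LBLBLBLOLBLBLBX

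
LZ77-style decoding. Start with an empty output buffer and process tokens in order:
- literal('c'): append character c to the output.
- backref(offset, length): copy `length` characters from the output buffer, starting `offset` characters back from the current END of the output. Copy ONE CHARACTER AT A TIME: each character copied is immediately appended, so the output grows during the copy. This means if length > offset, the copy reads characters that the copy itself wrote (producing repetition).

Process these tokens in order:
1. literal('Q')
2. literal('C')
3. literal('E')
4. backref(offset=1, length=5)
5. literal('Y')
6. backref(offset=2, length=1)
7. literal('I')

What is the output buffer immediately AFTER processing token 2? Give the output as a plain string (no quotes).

Answer: QC

Derivation:
Token 1: literal('Q'). Output: "Q"
Token 2: literal('C'). Output: "QC"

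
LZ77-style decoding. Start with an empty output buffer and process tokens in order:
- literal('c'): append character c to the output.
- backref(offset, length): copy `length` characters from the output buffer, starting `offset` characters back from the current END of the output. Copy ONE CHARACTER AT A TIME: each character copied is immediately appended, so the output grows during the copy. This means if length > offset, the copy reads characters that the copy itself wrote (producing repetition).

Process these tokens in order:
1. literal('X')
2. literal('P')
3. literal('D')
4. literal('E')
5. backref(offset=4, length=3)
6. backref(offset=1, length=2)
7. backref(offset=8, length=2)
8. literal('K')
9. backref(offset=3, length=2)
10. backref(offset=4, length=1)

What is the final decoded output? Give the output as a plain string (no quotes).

Token 1: literal('X'). Output: "X"
Token 2: literal('P'). Output: "XP"
Token 3: literal('D'). Output: "XPD"
Token 4: literal('E'). Output: "XPDE"
Token 5: backref(off=4, len=3). Copied 'XPD' from pos 0. Output: "XPDEXPD"
Token 6: backref(off=1, len=2) (overlapping!). Copied 'DD' from pos 6. Output: "XPDEXPDDD"
Token 7: backref(off=8, len=2). Copied 'PD' from pos 1. Output: "XPDEXPDDDPD"
Token 8: literal('K'). Output: "XPDEXPDDDPDK"
Token 9: backref(off=3, len=2). Copied 'PD' from pos 9. Output: "XPDEXPDDDPDKPD"
Token 10: backref(off=4, len=1). Copied 'D' from pos 10. Output: "XPDEXPDDDPDKPDD"

Answer: XPDEXPDDDPDKPDD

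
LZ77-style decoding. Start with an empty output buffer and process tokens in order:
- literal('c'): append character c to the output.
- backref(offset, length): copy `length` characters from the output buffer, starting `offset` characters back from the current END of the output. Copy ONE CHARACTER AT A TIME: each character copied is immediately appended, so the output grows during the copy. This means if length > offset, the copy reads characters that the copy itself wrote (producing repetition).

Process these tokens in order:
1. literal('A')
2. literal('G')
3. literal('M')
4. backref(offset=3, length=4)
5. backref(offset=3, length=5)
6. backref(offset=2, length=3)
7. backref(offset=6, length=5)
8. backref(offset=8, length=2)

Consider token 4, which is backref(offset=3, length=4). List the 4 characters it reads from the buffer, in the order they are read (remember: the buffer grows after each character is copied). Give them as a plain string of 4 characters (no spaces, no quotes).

Token 1: literal('A'). Output: "A"
Token 2: literal('G'). Output: "AG"
Token 3: literal('M'). Output: "AGM"
Token 4: backref(off=3, len=4). Buffer before: "AGM" (len 3)
  byte 1: read out[0]='A', append. Buffer now: "AGMA"
  byte 2: read out[1]='G', append. Buffer now: "AGMAG"
  byte 3: read out[2]='M', append. Buffer now: "AGMAGM"
  byte 4: read out[3]='A', append. Buffer now: "AGMAGMA"

Answer: AGMA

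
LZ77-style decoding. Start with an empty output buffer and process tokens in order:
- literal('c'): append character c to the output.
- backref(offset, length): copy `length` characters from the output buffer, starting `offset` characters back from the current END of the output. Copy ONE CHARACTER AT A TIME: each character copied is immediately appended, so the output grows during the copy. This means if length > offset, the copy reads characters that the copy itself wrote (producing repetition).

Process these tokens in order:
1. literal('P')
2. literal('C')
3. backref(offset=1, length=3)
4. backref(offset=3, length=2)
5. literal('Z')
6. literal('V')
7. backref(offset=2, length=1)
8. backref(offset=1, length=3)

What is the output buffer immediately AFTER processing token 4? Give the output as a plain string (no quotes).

Token 1: literal('P'). Output: "P"
Token 2: literal('C'). Output: "PC"
Token 3: backref(off=1, len=3) (overlapping!). Copied 'CCC' from pos 1. Output: "PCCCC"
Token 4: backref(off=3, len=2). Copied 'CC' from pos 2. Output: "PCCCCCC"

Answer: PCCCCCC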